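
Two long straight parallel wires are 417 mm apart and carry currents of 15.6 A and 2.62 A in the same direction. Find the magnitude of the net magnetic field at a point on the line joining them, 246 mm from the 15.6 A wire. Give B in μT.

Each long wire gives B = μ₀I/(2πd). Distances are d₁ = 0.246 m and d₂ = 0.171 m.
B₁ = 1.27×10⁻⁵ T, B₂ = 3.06×10⁻⁶ T.
Between parallel currents the two contributions point in opposite directions, so they subtract. B = |B₁ − B₂| = |1.27×10⁻⁵ − 3.06×10⁻⁶| = 9.62×10⁻⁶ T.

B ≈ 9.62 μT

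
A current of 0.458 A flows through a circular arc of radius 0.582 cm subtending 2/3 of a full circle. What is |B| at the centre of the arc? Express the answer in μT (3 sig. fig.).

The Biot–Savart field of a circular arc at its centre is B = μ₀Iφ/(4πR), with φ = 4.189 rad.
B = (4π×10⁻⁷ × 0.458 × 4.189) / (4π × 0.00582) = 3.30×10⁻⁵ T.

B ≈ 33.0 μT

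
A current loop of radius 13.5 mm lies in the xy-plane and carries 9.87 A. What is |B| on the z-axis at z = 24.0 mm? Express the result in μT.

B ≈ 54.1 μT

On the axis of a circular loop, B = μ₀IR² / [2(R²+z²)^(3/2)].
R² + z² = (0.0135)² + (0.024)² = 0.0007583 m², and (R²+z²)^(3/2) = 2.09×10⁻⁵ m³.
B = (4π×10⁻⁷ × 9.87 × 0.0001822) / (2 × 2.09×10⁻⁵) = 5.41×10⁻⁵ T.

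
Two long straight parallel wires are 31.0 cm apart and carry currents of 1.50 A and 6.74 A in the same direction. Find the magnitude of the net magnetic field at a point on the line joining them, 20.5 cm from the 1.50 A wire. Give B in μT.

B ≈ 11.4 μT

Each long wire gives B = μ₀I/(2πd). Distances are d₁ = 0.205 m and d₂ = 0.105 m.
B₁ = 1.46×10⁻⁶ T, B₂ = 1.28×10⁻⁵ T.
Between parallel currents the two contributions point in opposite directions, so they subtract. B = |B₁ − B₂| = |1.46×10⁻⁶ − 1.28×10⁻⁵| = 1.14×10⁻⁵ T.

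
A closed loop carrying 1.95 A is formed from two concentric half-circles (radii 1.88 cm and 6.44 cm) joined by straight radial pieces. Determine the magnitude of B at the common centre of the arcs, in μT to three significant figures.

B ≈ 23.1 μT

The radial connectors point toward the centre, so dl × r̂ = 0 and they contribute nothing.
Each semicircle gives μ₀I/(4R): inner arc 3.26×10⁻⁵ T, outer arc 9.51×10⁻⁶ T.
The two arcs carry current in opposite angular senses, so their fields oppose: B = |3.26×10⁻⁵ − 9.51×10⁻⁶| = 2.31×10⁻⁵ T.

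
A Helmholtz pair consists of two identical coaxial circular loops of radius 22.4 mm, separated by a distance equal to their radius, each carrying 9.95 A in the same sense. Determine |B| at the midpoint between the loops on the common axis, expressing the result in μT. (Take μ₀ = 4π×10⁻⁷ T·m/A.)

Each loop contributes B = μ₀IR²/[2(R²+z²)^(3/2)] on the axis, with z measured from that loop.
Loop 1 (z = 0.0112 m): B₁ = 2.00×10⁻⁴ T. Loop 2 (z = 0.0112 m): B₂ = 2.00×10⁻⁴ T.
The fields add: B = B₁ + B₂ = 3.99×10⁻⁴ T.

B ≈ 399 μT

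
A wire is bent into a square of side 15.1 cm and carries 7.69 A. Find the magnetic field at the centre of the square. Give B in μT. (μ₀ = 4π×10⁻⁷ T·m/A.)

Each side is a finite straight segment at perpendicular distance d = a/(2 tan(π/4)) = 0.0755 m from the centre, with end-angles ±π/4.
One side contributes B₁ = (μ₀I/4πd)·2 sin(π/4) = 1.44×10⁻⁵ T.
All 4 sides add in the same direction: B = 4 × 1.44×10⁻⁵ = 5.76×10⁻⁵ T.

B ≈ 57.6 μT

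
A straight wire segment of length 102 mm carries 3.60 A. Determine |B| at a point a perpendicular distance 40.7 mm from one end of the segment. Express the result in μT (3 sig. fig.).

B ≈ 8.22 μT

For a finite straight segment, B = (μ₀I/4πd)(sinθ₁ + sinθ₂), where θ₁, θ₂ are the angles from the perpendicular to each end.
The perpendicular foot is at one end, so the two end-offsets along the wire are 0 and L = 0.102 m.
sinθ₁ = 0/√(0²+0.0407²) = 0.0000; sinθ₂ = 0.102/√(0.102²+0.0407²) = 0.9288.
B = (4π×10⁻⁷ × 3.60) / (4π × 0.0407) × (0.0000 + 0.9288) = 8.22×10⁻⁶ T.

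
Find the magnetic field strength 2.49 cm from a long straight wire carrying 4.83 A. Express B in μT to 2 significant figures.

For an infinitely long straight wire, B = μ₀I/(2πd).
B = (4π×10⁻⁷ × 4.83) / (2π × 0.0249) = 3.88×10⁻⁵ T.

B ≈ 39 μT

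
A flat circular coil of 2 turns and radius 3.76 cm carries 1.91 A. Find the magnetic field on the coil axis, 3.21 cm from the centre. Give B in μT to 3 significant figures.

B ≈ 28.1 μT

For an N-turn flat coil, B = Nμ₀IR²/[2(R²+z²)^(3/2)] with R = 0.0376 m, z = 0.0321 m.
B = 2 × 1.40×10⁻⁵ T = 2.81×10⁻⁵ T.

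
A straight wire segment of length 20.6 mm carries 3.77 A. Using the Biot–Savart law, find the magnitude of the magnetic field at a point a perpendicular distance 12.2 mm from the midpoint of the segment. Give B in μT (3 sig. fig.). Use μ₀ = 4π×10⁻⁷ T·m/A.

B ≈ 39.9 μT

For a finite straight segment, B = (μ₀I/4πd)(sinθ₁ + sinθ₂), where θ₁, θ₂ are the angles from the perpendicular to each end.
The perpendicular from the point meets the wire at its midpoint, so each end is L/2 = 0.0103 m away along the wire.
sinθ₁ = 0.0103/√(0.0103²+0.0122²) = 0.6451; sinθ₂ = 0.0103/√(0.0103²+0.0122²) = 0.6451.
B = (4π×10⁻⁷ × 3.77) / (4π × 0.0122) × (0.6451 + 0.6451) = 3.99×10⁻⁵ T.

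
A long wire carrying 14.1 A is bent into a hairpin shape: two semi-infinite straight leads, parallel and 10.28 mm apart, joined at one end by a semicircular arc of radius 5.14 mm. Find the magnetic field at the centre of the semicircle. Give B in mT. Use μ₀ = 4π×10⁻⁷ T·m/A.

B ≈ 1.41 mT

The semicircular arc contributes B_arc = μ₀I·π/(4πR) = μ₀I/(4R) = 8.62×10⁻⁴ T.
Each semi-infinite lead is at perpendicular distance R = 0.00514 m from the centre, with the perpendicular foot at its near end, so it contributes μ₀I/(4πR); both point the same way, together 5.49×10⁻⁴ T.
Arc and leads all point the same direction: B = 8.62×10⁻⁴ + 5.49×10⁻⁴ = 1.41×10⁻³ T.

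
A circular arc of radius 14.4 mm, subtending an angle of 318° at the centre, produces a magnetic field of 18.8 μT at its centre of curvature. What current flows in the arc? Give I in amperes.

I ≈ 0.488 A

For a circular arc, B = μ₀Iφ/(4πR) with φ in radians; here φ = 5.55 rad.
So I = 4πRB/(μ₀φ) = 4π × 0.0144 × 1.88×10⁻⁵ / (4π×10⁻⁷ × 5.55) = 0.488 A.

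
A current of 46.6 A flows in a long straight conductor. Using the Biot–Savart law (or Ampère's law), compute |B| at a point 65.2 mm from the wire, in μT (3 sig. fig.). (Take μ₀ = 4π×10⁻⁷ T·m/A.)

B ≈ 143 μT

For an infinitely long straight wire, B = μ₀I/(2πd).
B = (4π×10⁻⁷ × 46.6) / (2π × 0.0652) = 1.43×10⁻⁴ T.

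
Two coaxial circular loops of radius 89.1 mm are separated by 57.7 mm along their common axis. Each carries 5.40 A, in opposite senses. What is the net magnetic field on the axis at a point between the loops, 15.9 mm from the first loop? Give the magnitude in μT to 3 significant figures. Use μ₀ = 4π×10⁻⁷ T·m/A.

Each loop contributes B = μ₀IR²/[2(R²+z²)^(3/2)] on the axis, with z measured from that loop.
Loop 1 (z = 0.0159 m): B₁ = 3.63×10⁻⁵ T. Loop 2 (z = 0.0418 m): B₂ = 2.83×10⁻⁵ T.
The fields oppose: B = |B₁ − B₂| = 8.07×10⁻⁶ T.

B ≈ 8.07 μT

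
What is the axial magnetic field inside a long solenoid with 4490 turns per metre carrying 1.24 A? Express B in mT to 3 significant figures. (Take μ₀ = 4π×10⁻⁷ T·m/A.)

B ≈ 7.00 mT

Inside a long solenoid, B = μ₀nI with n = 4490 turns/m.
B = 4π×10⁻⁷ × 4490 × 1.24 = 7.00×10⁻³ T.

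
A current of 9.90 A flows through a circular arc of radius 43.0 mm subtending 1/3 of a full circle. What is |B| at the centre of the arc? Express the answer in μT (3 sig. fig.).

The Biot–Savart field of a circular arc at its centre is B = μ₀Iφ/(4πR), with φ = 2.094 rad.
B = (4π×10⁻⁷ × 9.90 × 2.094) / (4π × 0.043) = 4.82×10⁻⁵ T.

B ≈ 48.2 μT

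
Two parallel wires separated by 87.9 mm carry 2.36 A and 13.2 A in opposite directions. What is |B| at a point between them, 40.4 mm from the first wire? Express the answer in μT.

Each long wire gives B = μ₀I/(2πd). Distances are d₁ = 0.0404 m and d₂ = 0.0475 m.
B₁ = 1.17×10⁻⁵ T, B₂ = 5.56×10⁻⁵ T.
Between antiparallel currents both contributions point the same way, so they add. B = B₁ + B₂ = 1.17×10⁻⁵ + 5.56×10⁻⁵ = 6.73×10⁻⁵ T.

B ≈ 67.3 μT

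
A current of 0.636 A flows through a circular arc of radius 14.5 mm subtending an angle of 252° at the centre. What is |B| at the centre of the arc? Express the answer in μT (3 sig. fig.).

B ≈ 19.3 μT

The Biot–Savart field of a circular arc at its centre is B = μ₀Iφ/(4πR), with φ = 4.398 rad.
B = (4π×10⁻⁷ × 0.636 × 4.398) / (4π × 0.0145) = 1.93×10⁻⁵ T.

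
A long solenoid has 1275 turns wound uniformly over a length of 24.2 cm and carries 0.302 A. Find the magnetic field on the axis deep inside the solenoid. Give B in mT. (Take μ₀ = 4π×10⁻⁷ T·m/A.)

B ≈ 2.00 mT

Inside a long solenoid, B = μ₀nI with n = 5269 turns/m.
B = 4π×10⁻⁷ × 5269 × 0.302 = 2.00×10⁻³ T.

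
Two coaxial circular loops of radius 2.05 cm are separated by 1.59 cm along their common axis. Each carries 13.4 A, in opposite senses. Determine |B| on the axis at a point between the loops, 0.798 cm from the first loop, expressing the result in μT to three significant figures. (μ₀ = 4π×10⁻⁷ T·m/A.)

Each loop contributes B = μ₀IR²/[2(R²+z²)^(3/2)] on the axis, with z measured from that loop.
Loop 1 (z = 0.00798 m): B₁ = 3.32×10⁻⁴ T. Loop 2 (z = 0.00792 m): B₂ = 3.33×10⁻⁴ T.
The fields oppose: B = |B₁ − B₂| = 9.85×10⁻⁷ T.

B ≈ 0.985 μT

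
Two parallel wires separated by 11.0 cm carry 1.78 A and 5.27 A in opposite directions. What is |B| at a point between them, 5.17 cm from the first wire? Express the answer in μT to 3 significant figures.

Each long wire gives B = μ₀I/(2πd). Distances are d₁ = 0.0517 m and d₂ = 0.0583 m.
B₁ = 6.89×10⁻⁶ T, B₂ = 1.81×10⁻⁵ T.
Between antiparallel currents both contributions point the same way, so they add. B = B₁ + B₂ = 6.89×10⁻⁶ + 1.81×10⁻⁵ = 2.50×10⁻⁵ T.

B ≈ 25.0 μT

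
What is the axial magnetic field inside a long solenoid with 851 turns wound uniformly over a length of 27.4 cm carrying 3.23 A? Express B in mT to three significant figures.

B ≈ 12.6 mT

Inside a long solenoid, B = μ₀nI with n = 3106 turns/m.
B = 4π×10⁻⁷ × 3106 × 3.23 = 1.26×10⁻² T.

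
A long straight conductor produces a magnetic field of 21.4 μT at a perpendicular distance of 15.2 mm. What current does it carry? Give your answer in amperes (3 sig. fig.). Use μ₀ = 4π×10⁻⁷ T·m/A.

For a long straight wire B = μ₀I/(2πd), so I = 2πdB/μ₀.
I = 2π × 0.0152 × 2.14×10⁻⁵ / (4π×10⁻⁷) = 1.63 A.

I ≈ 1.63 A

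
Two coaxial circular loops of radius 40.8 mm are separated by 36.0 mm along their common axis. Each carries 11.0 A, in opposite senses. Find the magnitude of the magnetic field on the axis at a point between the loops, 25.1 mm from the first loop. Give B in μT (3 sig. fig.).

Each loop contributes B = μ₀IR²/[2(R²+z²)^(3/2)] on the axis, with z measured from that loop.
Loop 1 (z = 0.0251 m): B₁ = 1.05×10⁻⁴ T. Loop 2 (z = 0.0109 m): B₂ = 1.53×10⁻⁴ T.
The fields oppose: B = |B₁ − B₂| = 4.81×10⁻⁵ T.

B ≈ 48.1 μT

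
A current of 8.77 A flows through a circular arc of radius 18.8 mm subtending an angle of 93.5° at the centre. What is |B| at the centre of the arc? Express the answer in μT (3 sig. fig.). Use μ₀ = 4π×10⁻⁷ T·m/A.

B ≈ 76.1 μT

The Biot–Savart field of a circular arc at its centre is B = μ₀Iφ/(4πR), with φ = 1.632 rad.
B = (4π×10⁻⁷ × 8.77 × 1.632) / (4π × 0.0188) = 7.61×10⁻⁵ T.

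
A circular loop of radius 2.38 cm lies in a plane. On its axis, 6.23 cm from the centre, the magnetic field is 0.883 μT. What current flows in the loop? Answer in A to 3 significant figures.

I ≈ 0.736 A

On the axis of a loop, B = μ₀IR²/[2(R²+z²)^(3/2)], so I = 2B(R²+z²)^(3/2)/(μ₀R²).
R² + z² = 0.0005664 + 0.003881 = 0.004448 m²; raised to 3/2 gives 2.97×10⁻⁴ m³.
I = 2 × 8.83×10⁻⁷ × 2.97×10⁻⁴ / (1.26×10⁻⁶ × 0.0005664) = 0.736 A.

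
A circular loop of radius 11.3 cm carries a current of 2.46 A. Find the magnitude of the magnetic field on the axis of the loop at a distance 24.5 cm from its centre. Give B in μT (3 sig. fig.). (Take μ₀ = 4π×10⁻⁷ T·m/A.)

On the axis of a circular loop, B = μ₀IR² / [2(R²+z²)^(3/2)].
R² + z² = (0.113)² + (0.245)² = 0.07279 m², and (R²+z²)^(3/2) = 1.96×10⁻² m³.
B = (4π×10⁻⁷ × 2.46 × 0.01277) / (2 × 1.96×10⁻²) = 1.00×10⁻⁶ T.

B ≈ 1.00 μT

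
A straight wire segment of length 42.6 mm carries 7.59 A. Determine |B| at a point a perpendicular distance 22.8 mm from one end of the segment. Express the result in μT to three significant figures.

B ≈ 29.4 μT

For a finite straight segment, B = (μ₀I/4πd)(sinθ₁ + sinθ₂), where θ₁, θ₂ are the angles from the perpendicular to each end.
The perpendicular foot is at one end, so the two end-offsets along the wire are 0 and L = 0.0426 m.
sinθ₁ = 0/√(0²+0.0228²) = 0.0000; sinθ₂ = 0.0426/√(0.0426²+0.0228²) = 0.8817.
B = (4π×10⁻⁷ × 7.59) / (4π × 0.0228) × (0.0000 + 0.8817) = 2.94×10⁻⁵ T.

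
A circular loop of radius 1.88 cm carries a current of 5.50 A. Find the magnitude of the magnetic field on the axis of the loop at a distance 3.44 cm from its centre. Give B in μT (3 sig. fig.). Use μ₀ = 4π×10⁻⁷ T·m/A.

B ≈ 20.3 μT

On the axis of a circular loop, B = μ₀IR² / [2(R²+z²)^(3/2)].
R² + z² = (0.0188)² + (0.0344)² = 0.001537 m², and (R²+z²)^(3/2) = 6.02×10⁻⁵ m³.
B = (4π×10⁻⁷ × 5.50 × 0.0003534) / (2 × 6.02×10⁻⁵) = 2.03×10⁻⁵ T.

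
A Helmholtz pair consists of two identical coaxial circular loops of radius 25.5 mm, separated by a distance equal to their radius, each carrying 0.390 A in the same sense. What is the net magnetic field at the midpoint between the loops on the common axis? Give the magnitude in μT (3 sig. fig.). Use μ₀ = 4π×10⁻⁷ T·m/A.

Each loop contributes B = μ₀IR²/[2(R²+z²)^(3/2)] on the axis, with z measured from that loop.
Loop 1 (z = 0.01275 m): B₁ = 6.88×10⁻⁶ T. Loop 2 (z = 0.01275 m): B₂ = 6.88×10⁻⁶ T.
The fields add: B = B₁ + B₂ = 1.38×10⁻⁵ T.

B ≈ 13.8 μT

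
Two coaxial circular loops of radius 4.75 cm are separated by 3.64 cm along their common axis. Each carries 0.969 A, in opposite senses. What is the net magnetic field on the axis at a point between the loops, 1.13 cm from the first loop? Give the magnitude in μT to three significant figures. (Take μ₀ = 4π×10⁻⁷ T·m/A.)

Each loop contributes B = μ₀IR²/[2(R²+z²)^(3/2)] on the axis, with z measured from that loop.
Loop 1 (z = 0.0113 m): B₁ = 1.18×10⁻⁵ T. Loop 2 (z = 0.0251 m): B₂ = 8.86×10⁻⁶ T.
The fields oppose: B = |B₁ − B₂| = 2.94×10⁻⁶ T.

B ≈ 2.94 μT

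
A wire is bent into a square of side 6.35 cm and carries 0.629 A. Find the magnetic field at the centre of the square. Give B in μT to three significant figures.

Each side is a finite straight segment at perpendicular distance d = a/(2 tan(π/4)) = 0.03175 m from the centre, with end-angles ±π/4.
One side contributes B₁ = (μ₀I/4πd)·2 sin(π/4) = 2.80×10⁻⁶ T.
All 4 sides add in the same direction: B = 4 × 2.80×10⁻⁶ = 1.12×10⁻⁵ T.

B ≈ 11.2 μT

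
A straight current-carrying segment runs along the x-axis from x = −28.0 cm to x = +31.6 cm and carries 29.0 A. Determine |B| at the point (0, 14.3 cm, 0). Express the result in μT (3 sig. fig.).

B ≈ 36.5 μT

For a finite straight segment, B = (μ₀I/4πd)(sinθ₁ + sinθ₂), where θ₁, θ₂ are the angles from the perpendicular to each end.
The perpendicular distance is d = 0.143 m; the end-offsets along the wire are a = 0.28 m and b = 0.316 m.
sinθ₁ = 0.28/√(0.28²+0.143²) = 0.8906; sinθ₂ = 0.316/√(0.316²+0.143²) = 0.9111.
B = (4π×10⁻⁷ × 29.0) / (4π × 0.143) × (0.8906 + 0.9111) = 3.65×10⁻⁵ T.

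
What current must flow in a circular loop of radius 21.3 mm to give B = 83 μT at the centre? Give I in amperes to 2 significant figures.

I ≈ 2.8 A

At the centre of a circular loop B = μ₀I/(2R), so I = 2RB/μ₀.
With R = 0.0213 m, I = 2 × 0.0213 × 8.30×10⁻⁵ / (4π×10⁻⁷) = 2.81 A.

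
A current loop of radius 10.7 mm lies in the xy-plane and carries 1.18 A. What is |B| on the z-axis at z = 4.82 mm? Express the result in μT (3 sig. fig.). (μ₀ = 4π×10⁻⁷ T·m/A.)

B ≈ 52.5 μT

On the axis of a circular loop, B = μ₀IR² / [2(R²+z²)^(3/2)].
R² + z² = (0.0107)² + (0.00482)² = 0.0001377 m², and (R²+z²)^(3/2) = 1.62×10⁻⁶ m³.
B = (4π×10⁻⁷ × 1.18 × 0.0001145) / (2 × 1.62×10⁻⁶) = 5.25×10⁻⁵ T.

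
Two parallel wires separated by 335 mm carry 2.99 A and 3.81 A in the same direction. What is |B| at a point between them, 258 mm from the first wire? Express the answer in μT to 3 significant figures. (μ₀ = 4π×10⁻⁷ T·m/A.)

Each long wire gives B = μ₀I/(2πd). Distances are d₁ = 0.258 m and d₂ = 0.077 m.
B₁ = 2.32×10⁻⁶ T, B₂ = 9.90×10⁻⁶ T.
Between parallel currents the two contributions point in opposite directions, so they subtract. B = |B₁ − B₂| = |2.32×10⁻⁶ − 9.90×10⁻⁶| = 7.58×10⁻⁶ T.

B ≈ 7.58 μT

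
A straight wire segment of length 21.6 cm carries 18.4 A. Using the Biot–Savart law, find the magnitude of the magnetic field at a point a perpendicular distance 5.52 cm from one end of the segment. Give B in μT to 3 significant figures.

B ≈ 32.3 μT

For a finite straight segment, B = (μ₀I/4πd)(sinθ₁ + sinθ₂), where θ₁, θ₂ are the angles from the perpendicular to each end.
The perpendicular foot is at one end, so the two end-offsets along the wire are 0 and L = 0.216 m.
sinθ₁ = 0/√(0²+0.0552²) = 0.0000; sinθ₂ = 0.216/√(0.216²+0.0552²) = 0.9689.
B = (4π×10⁻⁷ × 18.4) / (4π × 0.0552) × (0.0000 + 0.9689) = 3.23×10⁻⁵ T.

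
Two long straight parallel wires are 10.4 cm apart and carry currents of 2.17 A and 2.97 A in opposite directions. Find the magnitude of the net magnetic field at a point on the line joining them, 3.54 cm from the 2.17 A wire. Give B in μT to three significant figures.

B ≈ 20.9 μT

Each long wire gives B = μ₀I/(2πd). Distances are d₁ = 0.0354 m and d₂ = 0.0686 m.
B₁ = 1.23×10⁻⁵ T, B₂ = 8.66×10⁻⁶ T.
Between antiparallel currents both contributions point the same way, so they add. B = B₁ + B₂ = 1.23×10⁻⁵ + 8.66×10⁻⁶ = 2.09×10⁻⁵ T.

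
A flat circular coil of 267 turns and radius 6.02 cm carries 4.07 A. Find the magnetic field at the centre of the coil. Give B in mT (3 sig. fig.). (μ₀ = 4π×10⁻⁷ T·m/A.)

For an N-turn flat coil, B = Nμ₀I/(2R) with R = 0.0602 m.
B = 267 × 4.25×10⁻⁵ T = 1.13×10⁻² T.

B ≈ 11.3 mT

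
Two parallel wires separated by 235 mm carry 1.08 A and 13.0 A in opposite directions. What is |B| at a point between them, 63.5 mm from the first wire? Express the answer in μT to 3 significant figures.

B ≈ 18.6 μT

Each long wire gives B = μ₀I/(2πd). Distances are d₁ = 0.0635 m and d₂ = 0.1715 m.
B₁ = 3.40×10⁻⁶ T, B₂ = 1.52×10⁻⁵ T.
Between antiparallel currents both contributions point the same way, so they add. B = B₁ + B₂ = 3.40×10⁻⁶ + 1.52×10⁻⁵ = 1.86×10⁻⁵ T.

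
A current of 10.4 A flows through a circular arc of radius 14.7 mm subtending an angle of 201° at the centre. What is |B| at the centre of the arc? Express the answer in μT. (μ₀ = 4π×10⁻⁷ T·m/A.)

B ≈ 248 μT

The Biot–Savart field of a circular arc at its centre is B = μ₀Iφ/(4πR), with φ = 3.508 rad.
B = (4π×10⁻⁷ × 10.4 × 3.508) / (4π × 0.0147) = 2.48×10⁻⁴ T.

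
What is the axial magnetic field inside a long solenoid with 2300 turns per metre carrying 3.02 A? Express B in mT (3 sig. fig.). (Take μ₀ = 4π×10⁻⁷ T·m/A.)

Inside a long solenoid, B = μ₀nI with n = 2300 turns/m.
B = 4π×10⁻⁷ × 2300 × 3.02 = 8.73×10⁻³ T.

B ≈ 8.73 mT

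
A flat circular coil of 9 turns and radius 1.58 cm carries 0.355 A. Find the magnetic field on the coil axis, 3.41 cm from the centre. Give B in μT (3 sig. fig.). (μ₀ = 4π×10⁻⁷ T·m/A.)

For an N-turn flat coil, B = Nμ₀IR²/[2(R²+z²)^(3/2)] with R = 0.0158 m, z = 0.0341 m.
B = 9 × 1.05×10⁻⁶ T = 9.44×10⁻⁶ T.

B ≈ 9.44 μT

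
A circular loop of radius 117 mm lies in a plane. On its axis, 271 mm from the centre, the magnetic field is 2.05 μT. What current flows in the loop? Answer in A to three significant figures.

I ≈ 6.13 A

On the axis of a loop, B = μ₀IR²/[2(R²+z²)^(3/2)], so I = 2B(R²+z²)^(3/2)/(μ₀R²).
R² + z² = 0.01369 + 0.07344 = 0.08713 m²; raised to 3/2 gives 2.57×10⁻² m³.
I = 2 × 2.05×10⁻⁶ × 2.57×10⁻² / (1.26×10⁻⁶ × 0.01369) = 6.13 A.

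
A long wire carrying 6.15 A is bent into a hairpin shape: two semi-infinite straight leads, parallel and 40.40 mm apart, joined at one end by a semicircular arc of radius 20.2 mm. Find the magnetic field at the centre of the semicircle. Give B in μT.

The semicircular arc contributes B_arc = μ₀I·π/(4πR) = μ₀I/(4R) = 9.56×10⁻⁵ T.
Each semi-infinite lead is at perpendicular distance R = 0.0202 m from the centre, with the perpendicular foot at its near end, so it contributes μ₀I/(4πR); both point the same way, together 6.09×10⁻⁵ T.
Arc and leads all point the same direction: B = 9.56×10⁻⁵ + 6.09×10⁻⁵ = 1.57×10⁻⁴ T.

B ≈ 157 μT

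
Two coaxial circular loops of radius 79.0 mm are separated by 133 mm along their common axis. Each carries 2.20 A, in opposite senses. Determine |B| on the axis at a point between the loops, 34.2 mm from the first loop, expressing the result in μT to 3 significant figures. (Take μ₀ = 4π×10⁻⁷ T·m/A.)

B ≈ 9.26 μT

Each loop contributes B = μ₀IR²/[2(R²+z²)^(3/2)] on the axis, with z measured from that loop.
Loop 1 (z = 0.0342 m): B₁ = 1.35×10⁻⁵ T. Loop 2 (z = 0.0988 m): B₂ = 4.26×10⁻⁶ T.
The fields oppose: B = |B₁ − B₂| = 9.26×10⁻⁶ T.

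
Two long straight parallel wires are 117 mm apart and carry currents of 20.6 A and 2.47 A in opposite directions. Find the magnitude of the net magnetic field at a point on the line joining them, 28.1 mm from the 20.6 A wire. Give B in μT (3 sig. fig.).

Each long wire gives B = μ₀I/(2πd). Distances are d₁ = 0.0281 m and d₂ = 0.0889 m.
B₁ = 1.47×10⁻⁴ T, B₂ = 5.56×10⁻⁶ T.
Between antiparallel currents both contributions point the same way, so they add. B = B₁ + B₂ = 1.47×10⁻⁴ + 5.56×10⁻⁶ = 1.52×10⁻⁴ T.

B ≈ 152 μT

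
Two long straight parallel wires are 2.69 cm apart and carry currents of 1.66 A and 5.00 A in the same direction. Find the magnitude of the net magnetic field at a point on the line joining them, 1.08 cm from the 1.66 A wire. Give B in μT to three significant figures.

B ≈ 31.4 μT

Each long wire gives B = μ₀I/(2πd). Distances are d₁ = 0.0108 m and d₂ = 0.0161 m.
B₁ = 3.07×10⁻⁵ T, B₂ = 6.21×10⁻⁵ T.
Between parallel currents the two contributions point in opposite directions, so they subtract. B = |B₁ − B₂| = |3.07×10⁻⁵ − 6.21×10⁻⁵| = 3.14×10⁻⁵ T.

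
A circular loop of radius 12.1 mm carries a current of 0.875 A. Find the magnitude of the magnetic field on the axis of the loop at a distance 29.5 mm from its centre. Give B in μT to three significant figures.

On the axis of a circular loop, B = μ₀IR² / [2(R²+z²)^(3/2)].
R² + z² = (0.0121)² + (0.0295)² = 0.001017 m², and (R²+z²)^(3/2) = 3.24×10⁻⁵ m³.
B = (4π×10⁻⁷ × 0.875 × 0.0001464) / (2 × 3.24×10⁻⁵) = 2.48×10⁻⁶ T.

B ≈ 2.48 μT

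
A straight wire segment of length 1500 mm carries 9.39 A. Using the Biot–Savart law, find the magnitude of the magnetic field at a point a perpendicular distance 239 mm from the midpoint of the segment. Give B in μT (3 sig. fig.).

B ≈ 7.49 μT

For a finite straight segment, B = (μ₀I/4πd)(sinθ₁ + sinθ₂), where θ₁, θ₂ are the angles from the perpendicular to each end.
The perpendicular from the point meets the wire at its midpoint, so each end is L/2 = 0.75 m away along the wire.
sinθ₁ = 0.75/√(0.75²+0.239²) = 0.9528; sinθ₂ = 0.75/√(0.75²+0.239²) = 0.9528.
B = (4π×10⁻⁷ × 9.39) / (4π × 0.239) × (0.9528 + 0.9528) = 7.49×10⁻⁶ T.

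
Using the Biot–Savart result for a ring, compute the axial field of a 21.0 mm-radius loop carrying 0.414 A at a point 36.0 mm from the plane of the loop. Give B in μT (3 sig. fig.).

B ≈ 1.58 μT

On the axis of a circular loop, B = μ₀IR² / [2(R²+z²)^(3/2)].
R² + z² = (0.021)² + (0.036)² = 0.001737 m², and (R²+z²)^(3/2) = 7.24×10⁻⁵ m³.
B = (4π×10⁻⁷ × 0.414 × 0.000441) / (2 × 7.24×10⁻⁵) = 1.58×10⁻⁶ T.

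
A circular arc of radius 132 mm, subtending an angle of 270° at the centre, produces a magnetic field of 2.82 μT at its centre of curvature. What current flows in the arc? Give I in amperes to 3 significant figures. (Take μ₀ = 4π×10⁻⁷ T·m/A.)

I ≈ 0.790 A

For a circular arc, B = μ₀Iφ/(4πR) with φ in radians; here φ = 4.712 rad.
So I = 4πRB/(μ₀φ) = 4π × 0.132 × 2.82×10⁻⁶ / (4π×10⁻⁷ × 4.712) = 0.790 A.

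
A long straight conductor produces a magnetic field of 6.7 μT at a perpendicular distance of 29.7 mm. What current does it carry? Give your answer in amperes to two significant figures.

For a long straight wire B = μ₀I/(2πd), so I = 2πdB/μ₀.
I = 2π × 0.0297 × 6.70×10⁻⁶ / (4π×10⁻⁷) = 0.995 A.

I ≈ 0.99 A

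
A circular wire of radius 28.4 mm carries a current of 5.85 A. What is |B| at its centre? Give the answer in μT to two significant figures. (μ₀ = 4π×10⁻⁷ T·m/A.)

B ≈ 130 μT

At the centre of a circular loop the Biot–Savart law gives B = μ₀I/(2R).
B = (4π×10⁻⁷ × 5.85) / (2 × 0.0284) = 1.29×10⁻⁴ T.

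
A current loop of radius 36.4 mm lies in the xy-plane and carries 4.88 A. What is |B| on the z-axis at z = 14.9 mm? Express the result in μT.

On the axis of a circular loop, B = μ₀IR² / [2(R²+z²)^(3/2)].
R² + z² = (0.0364)² + (0.0149)² = 0.001547 m², and (R²+z²)^(3/2) = 6.08×10⁻⁵ m³.
B = (4π×10⁻⁷ × 4.88 × 0.001325) / (2 × 6.08×10⁻⁵) = 6.68×10⁻⁵ T.

B ≈ 66.8 μT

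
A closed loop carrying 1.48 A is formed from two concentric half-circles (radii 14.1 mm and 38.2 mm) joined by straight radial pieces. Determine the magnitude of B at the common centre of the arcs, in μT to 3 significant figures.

B ≈ 20.8 μT

The radial connectors point toward the centre, so dl × r̂ = 0 and they contribute nothing.
Each semicircle gives μ₀I/(4R): inner arc 3.30×10⁻⁵ T, outer arc 1.22×10⁻⁵ T.
The two arcs carry current in opposite angular senses, so their fields oppose: B = |3.30×10⁻⁵ − 1.22×10⁻⁵| = 2.08×10⁻⁵ T.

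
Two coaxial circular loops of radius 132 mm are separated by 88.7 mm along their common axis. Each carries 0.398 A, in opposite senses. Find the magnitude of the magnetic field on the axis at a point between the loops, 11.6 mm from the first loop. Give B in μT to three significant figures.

Each loop contributes B = μ₀IR²/[2(R²+z²)^(3/2)] on the axis, with z measured from that loop.
Loop 1 (z = 0.0116 m): B₁ = 1.87×10⁻⁶ T. Loop 2 (z = 0.0771 m): B₂ = 1.22×10⁻⁶ T.
The fields oppose: B = |B₁ − B₂| = 6.53×10⁻⁷ T.

B ≈ 0.653 μT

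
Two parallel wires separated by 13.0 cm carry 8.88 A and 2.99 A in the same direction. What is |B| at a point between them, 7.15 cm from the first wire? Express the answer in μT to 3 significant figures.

Each long wire gives B = μ₀I/(2πd). Distances are d₁ = 0.0715 m and d₂ = 0.0585 m.
B₁ = 2.48×10⁻⁵ T, B₂ = 1.02×10⁻⁵ T.
Between parallel currents the two contributions point in opposite directions, so they subtract. B = |B₁ − B₂| = |2.48×10⁻⁵ − 1.02×10⁻⁵| = 1.46×10⁻⁵ T.

B ≈ 14.6 μT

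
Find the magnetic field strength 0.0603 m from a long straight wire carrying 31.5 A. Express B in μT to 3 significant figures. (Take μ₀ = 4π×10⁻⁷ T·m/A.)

B ≈ 104 μT

For an infinitely long straight wire, B = μ₀I/(2πd).
B = (4π×10⁻⁷ × 31.5) / (2π × 0.0603) = 1.04×10⁻⁴ T.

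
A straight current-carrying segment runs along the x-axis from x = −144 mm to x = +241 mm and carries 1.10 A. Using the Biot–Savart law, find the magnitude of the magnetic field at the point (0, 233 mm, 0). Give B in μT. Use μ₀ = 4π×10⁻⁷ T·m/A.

For a finite straight segment, B = (μ₀I/4πd)(sinθ₁ + sinθ₂), where θ₁, θ₂ are the angles from the perpendicular to each end.
The perpendicular distance is d = 0.233 m; the end-offsets along the wire are a = 0.144 m and b = 0.241 m.
sinθ₁ = 0.144/√(0.144²+0.233²) = 0.5257; sinθ₂ = 0.241/√(0.241²+0.233²) = 0.7189.
B = (4π×10⁻⁷ × 1.10) / (4π × 0.233) × (0.5257 + 0.7189) = 5.88×10⁻⁷ T.

B ≈ 0.588 μT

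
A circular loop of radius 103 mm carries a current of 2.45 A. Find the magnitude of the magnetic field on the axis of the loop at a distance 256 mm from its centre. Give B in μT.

B ≈ 0.777 μT

On the axis of a circular loop, B = μ₀IR² / [2(R²+z²)^(3/2)].
R² + z² = (0.103)² + (0.256)² = 0.07615 m², and (R²+z²)^(3/2) = 2.10×10⁻² m³.
B = (4π×10⁻⁷ × 2.45 × 0.01061) / (2 × 2.10×10⁻²) = 7.77×10⁻⁷ T.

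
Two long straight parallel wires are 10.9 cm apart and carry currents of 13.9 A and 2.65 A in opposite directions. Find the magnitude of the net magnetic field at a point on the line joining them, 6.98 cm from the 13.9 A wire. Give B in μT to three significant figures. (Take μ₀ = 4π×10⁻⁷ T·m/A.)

B ≈ 53.3 μT

Each long wire gives B = μ₀I/(2πd). Distances are d₁ = 0.0698 m and d₂ = 0.0392 m.
B₁ = 3.98×10⁻⁵ T, B₂ = 1.35×10⁻⁵ T.
Between antiparallel currents both contributions point the same way, so they add. B = B₁ + B₂ = 3.98×10⁻⁵ + 1.35×10⁻⁵ = 5.33×10⁻⁵ T.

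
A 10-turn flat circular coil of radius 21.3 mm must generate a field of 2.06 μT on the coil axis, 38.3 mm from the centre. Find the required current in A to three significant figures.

For an N-turn coil, B = Nμ₀IR²/[2(R²+z²)^(3/2)] with R = 0.0213 m, z = 0.0383 m, so I = 2B(R²+z²)^(3/2)/(Nμ₀R²) = 2 × 2.06×10⁻⁶ × 8.42×10⁻⁵ / (10 × 4π×10⁻⁷ × 0.0004537) = 6.08×10⁻² A.

I ≈ 0.0608 A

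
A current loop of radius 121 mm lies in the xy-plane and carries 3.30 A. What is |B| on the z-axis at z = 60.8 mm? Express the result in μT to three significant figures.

On the axis of a circular loop, B = μ₀IR² / [2(R²+z²)^(3/2)].
R² + z² = (0.121)² + (0.0608)² = 0.01834 m², and (R²+z²)^(3/2) = 2.48×10⁻³ m³.
B = (4π×10⁻⁷ × 3.30 × 0.01464) / (2 × 2.48×10⁻³) = 1.22×10⁻⁵ T.

B ≈ 12.2 μT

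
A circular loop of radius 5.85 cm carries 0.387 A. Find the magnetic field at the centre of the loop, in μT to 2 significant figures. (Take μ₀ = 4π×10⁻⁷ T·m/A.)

B ≈ 4.2 μT

At the centre of a circular loop the Biot–Savart law gives B = μ₀I/(2R).
B = (4π×10⁻⁷ × 0.387) / (2 × 0.0585) = 4.16×10⁻⁶ T.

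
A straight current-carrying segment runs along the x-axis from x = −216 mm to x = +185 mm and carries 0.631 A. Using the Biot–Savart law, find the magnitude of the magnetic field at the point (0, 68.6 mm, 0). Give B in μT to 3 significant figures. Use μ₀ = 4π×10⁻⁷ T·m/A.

B ≈ 1.74 μT

For a finite straight segment, B = (μ₀I/4πd)(sinθ₁ + sinθ₂), where θ₁, θ₂ are the angles from the perpendicular to each end.
The perpendicular distance is d = 0.0686 m; the end-offsets along the wire are a = 0.216 m and b = 0.185 m.
sinθ₁ = 0.216/√(0.216²+0.0686²) = 0.9531; sinθ₂ = 0.185/√(0.185²+0.0686²) = 0.9376.
B = (4π×10⁻⁷ × 0.631) / (4π × 0.0686) × (0.9531 + 0.9376) = 1.74×10⁻⁶ T.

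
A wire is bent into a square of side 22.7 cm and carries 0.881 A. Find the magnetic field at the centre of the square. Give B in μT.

Each side is a finite straight segment at perpendicular distance d = a/(2 tan(π/4)) = 0.1135 m from the centre, with end-angles ±π/4.
One side contributes B₁ = (μ₀I/4πd)·2 sin(π/4) = 1.10×10⁻⁶ T.
All 4 sides add in the same direction: B = 4 × 1.10×10⁻⁶ = 4.39×10⁻⁶ T.

B ≈ 4.39 μT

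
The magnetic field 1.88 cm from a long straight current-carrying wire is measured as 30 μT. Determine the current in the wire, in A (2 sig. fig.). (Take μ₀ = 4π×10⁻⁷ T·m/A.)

For a long straight wire B = μ₀I/(2πd), so I = 2πdB/μ₀.
I = 2π × 0.0188 × 3.00×10⁻⁵ / (4π×10⁻⁷) = 2.82 A.

I ≈ 2.8 A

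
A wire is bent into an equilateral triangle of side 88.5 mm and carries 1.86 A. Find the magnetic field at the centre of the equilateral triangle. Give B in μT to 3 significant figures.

Each side is a finite straight segment at perpendicular distance d = a/(2 tan(π/3)) = 0.02555 m from the centre, with end-angles ±π/3.
One side contributes B₁ = (μ₀I/4πd)·2 sin(π/3) = 1.26×10⁻⁵ T.
All 3 sides add in the same direction: B = 3 × 1.26×10⁻⁵ = 3.78×10⁻⁵ T.

B ≈ 37.8 μT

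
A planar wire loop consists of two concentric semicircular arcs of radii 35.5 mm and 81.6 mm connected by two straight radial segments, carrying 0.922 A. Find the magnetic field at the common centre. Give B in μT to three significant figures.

B ≈ 4.61 μT

The radial connectors point toward the centre, so dl × r̂ = 0 and they contribute nothing.
Each semicircle gives μ₀I/(4R): inner arc 8.16×10⁻⁶ T, outer arc 3.55×10⁻⁶ T.
The two arcs carry current in opposite angular senses, so their fields oppose: B = |8.16×10⁻⁶ − 3.55×10⁻⁶| = 4.61×10⁻⁶ T.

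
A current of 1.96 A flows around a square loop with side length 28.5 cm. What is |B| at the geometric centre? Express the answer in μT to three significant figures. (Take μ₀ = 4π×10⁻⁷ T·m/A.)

B ≈ 7.78 μT

Each side is a finite straight segment at perpendicular distance d = a/(2 tan(π/4)) = 0.1425 m from the centre, with end-angles ±π/4.
One side contributes B₁ = (μ₀I/4πd)·2 sin(π/4) = 1.95×10⁻⁶ T.
All 4 sides add in the same direction: B = 4 × 1.95×10⁻⁶ = 7.78×10⁻⁶ T.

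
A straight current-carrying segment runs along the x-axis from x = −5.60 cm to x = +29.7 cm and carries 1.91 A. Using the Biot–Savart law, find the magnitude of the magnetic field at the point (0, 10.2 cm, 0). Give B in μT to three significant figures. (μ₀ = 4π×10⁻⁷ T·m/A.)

B ≈ 2.67 μT

For a finite straight segment, B = (μ₀I/4πd)(sinθ₁ + sinθ₂), where θ₁, θ₂ are the angles from the perpendicular to each end.
The perpendicular distance is d = 0.102 m; the end-offsets along the wire are a = 0.056 m and b = 0.297 m.
sinθ₁ = 0.056/√(0.056²+0.102²) = 0.4813; sinθ₂ = 0.297/√(0.297²+0.102²) = 0.9458.
B = (4π×10⁻⁷ × 1.91) / (4π × 0.102) × (0.4813 + 0.9458) = 2.67×10⁻⁶ T.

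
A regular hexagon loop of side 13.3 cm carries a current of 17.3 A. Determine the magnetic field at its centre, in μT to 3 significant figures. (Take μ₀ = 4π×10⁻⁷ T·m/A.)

B ≈ 90.1 μT

Each side is a finite straight segment at perpendicular distance d = a/(2 tan(π/6)) = 0.1152 m from the centre, with end-angles ±π/6.
One side contributes B₁ = (μ₀I/4πd)·2 sin(π/6) = 1.50×10⁻⁵ T.
All 6 sides add in the same direction: B = 6 × 1.50×10⁻⁵ = 9.01×10⁻⁵ T.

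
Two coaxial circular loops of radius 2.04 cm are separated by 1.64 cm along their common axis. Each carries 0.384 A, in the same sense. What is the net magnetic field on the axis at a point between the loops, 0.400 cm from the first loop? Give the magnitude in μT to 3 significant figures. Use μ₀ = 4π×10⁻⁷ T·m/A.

B ≈ 18.6 μT

Each loop contributes B = μ₀IR²/[2(R²+z²)^(3/2)] on the axis, with z measured from that loop.
Loop 1 (z = 0.004 m): B₁ = 1.12×10⁻⁵ T. Loop 2 (z = 0.0124 m): B₂ = 7.38×10⁻⁶ T.
The fields add: B = B₁ + B₂ = 1.86×10⁻⁵ T.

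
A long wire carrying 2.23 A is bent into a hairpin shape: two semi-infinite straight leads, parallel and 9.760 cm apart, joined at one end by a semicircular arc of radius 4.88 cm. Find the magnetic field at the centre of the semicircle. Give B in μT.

B ≈ 23.5 μT

The semicircular arc contributes B_arc = μ₀I·π/(4πR) = μ₀I/(4R) = 1.44×10⁻⁵ T.
Each semi-infinite lead is at perpendicular distance R = 0.0488 m from the centre, with the perpendicular foot at its near end, so it contributes μ₀I/(4πR); both point the same way, together 9.14×10⁻⁶ T.
Arc and leads all point the same direction: B = 1.44×10⁻⁵ + 9.14×10⁻⁶ = 2.35×10⁻⁵ T.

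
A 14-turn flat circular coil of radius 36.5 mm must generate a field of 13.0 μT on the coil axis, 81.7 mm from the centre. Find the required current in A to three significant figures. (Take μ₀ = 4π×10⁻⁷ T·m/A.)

For an N-turn coil, B = Nμ₀IR²/[2(R²+z²)^(3/2)] with R = 0.0365 m, z = 0.0817 m, so I = 2B(R²+z²)^(3/2)/(Nμ₀R²) = 2 × 1.30×10⁻⁵ × 7.16×10⁻⁴ / (14 × 4π×10⁻⁷ × 0.001332) = 0.795 A.

I ≈ 0.795 A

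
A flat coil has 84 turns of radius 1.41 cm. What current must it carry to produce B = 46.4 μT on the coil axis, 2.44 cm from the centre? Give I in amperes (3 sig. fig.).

For an N-turn coil, B = Nμ₀IR²/[2(R²+z²)^(3/2)] with R = 0.0141 m, z = 0.0244 m, so I = 2B(R²+z²)^(3/2)/(Nμ₀R²) = 2 × 4.64×10⁻⁵ × 2.24×10⁻⁵ / (84 × 4π×10⁻⁷ × 0.0001988) = 9.90×10⁻² A.

I ≈ 0.0990 A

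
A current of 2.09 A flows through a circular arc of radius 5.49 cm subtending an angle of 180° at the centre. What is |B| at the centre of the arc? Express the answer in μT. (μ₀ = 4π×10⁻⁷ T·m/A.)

The Biot–Savart field of a circular arc at its centre is B = μ₀Iφ/(4πR), with φ = 3.142 rad.
B = (4π×10⁻⁷ × 2.09 × 3.142) / (4π × 0.0549) = 1.20×10⁻⁵ T.

B ≈ 12.0 μT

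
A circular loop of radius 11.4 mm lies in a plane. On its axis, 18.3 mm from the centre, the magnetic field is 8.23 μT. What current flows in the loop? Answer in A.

I ≈ 1.01 A

On the axis of a loop, B = μ₀IR²/[2(R²+z²)^(3/2)], so I = 2B(R²+z²)^(3/2)/(μ₀R²).
R² + z² = 0.00013 + 0.0003349 = 0.0004649 m²; raised to 3/2 gives 1.00×10⁻⁵ m³.
I = 2 × 8.23×10⁻⁶ × 1.00×10⁻⁵ / (1.26×10⁻⁶ × 0.00013) = 1.01 A.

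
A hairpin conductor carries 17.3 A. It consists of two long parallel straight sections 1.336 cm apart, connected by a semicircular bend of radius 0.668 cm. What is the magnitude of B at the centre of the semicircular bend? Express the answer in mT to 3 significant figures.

B ≈ 1.33 mT

The semicircular arc contributes B_arc = μ₀I·π/(4πR) = μ₀I/(4R) = 8.14×10⁻⁴ T.
Each semi-infinite lead is at perpendicular distance R = 0.00668 m from the centre, with the perpendicular foot at its near end, so it contributes μ₀I/(4πR); both point the same way, together 5.18×10⁻⁴ T.
Arc and leads all point the same direction: B = 8.14×10⁻⁴ + 5.18×10⁻⁴ = 1.33×10⁻³ T.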